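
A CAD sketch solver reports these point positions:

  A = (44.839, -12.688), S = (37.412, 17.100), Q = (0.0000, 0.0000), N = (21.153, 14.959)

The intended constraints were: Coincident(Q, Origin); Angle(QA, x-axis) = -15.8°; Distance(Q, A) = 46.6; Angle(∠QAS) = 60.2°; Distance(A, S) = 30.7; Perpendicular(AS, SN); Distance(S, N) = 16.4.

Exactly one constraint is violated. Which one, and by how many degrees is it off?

Perpendicular(AS, SN) — off by 6.50°.

Q = (0.00, 0.00) ✓; QA at -15.80° ✓; |QA| = 46.60 ✓; ∠QAS = 60.20° ✓; |AS| = 30.70 ✓; ∠(AS, SN) = 83.50° ✗; |SN| = 16.40 ✓.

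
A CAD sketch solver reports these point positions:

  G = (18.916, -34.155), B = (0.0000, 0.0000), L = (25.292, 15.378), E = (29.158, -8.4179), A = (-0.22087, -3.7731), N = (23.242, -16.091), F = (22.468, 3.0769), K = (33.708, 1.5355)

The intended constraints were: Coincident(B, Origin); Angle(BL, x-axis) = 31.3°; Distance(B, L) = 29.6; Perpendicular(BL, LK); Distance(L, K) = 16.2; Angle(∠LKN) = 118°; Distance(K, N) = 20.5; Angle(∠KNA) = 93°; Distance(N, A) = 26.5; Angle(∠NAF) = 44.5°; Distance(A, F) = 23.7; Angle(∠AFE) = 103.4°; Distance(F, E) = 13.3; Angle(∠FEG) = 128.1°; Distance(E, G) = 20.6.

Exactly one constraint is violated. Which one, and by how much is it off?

Distance(E, G) = 20.6 — off by 7.10.

B = (0.00, 0.00) ✓; BL at 31.30° ✓; |BL| = 29.60 ✓; ∠(BL, LK) = 90.00° ✓; |LK| = 16.20 ✓; ∠LKN = 118.0° ✓; |KN| = 20.50 ✓; ∠KNA = 93.00° ✓; |NA| = 26.50 ✓; ∠NAF = 44.50° ✓; |AF| = 23.70 ✓; ∠AFE = 103.4° ✓; |FE| = 13.30 ✓; ∠FEG = 128.1° ✓; |EG| = 27.70 ✗.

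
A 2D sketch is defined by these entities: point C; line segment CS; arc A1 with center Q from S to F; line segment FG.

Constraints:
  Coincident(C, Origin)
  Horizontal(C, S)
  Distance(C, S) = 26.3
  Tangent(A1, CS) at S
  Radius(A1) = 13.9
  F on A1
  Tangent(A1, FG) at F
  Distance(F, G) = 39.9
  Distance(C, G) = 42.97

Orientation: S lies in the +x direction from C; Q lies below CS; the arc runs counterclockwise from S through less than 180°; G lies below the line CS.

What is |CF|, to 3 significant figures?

15.8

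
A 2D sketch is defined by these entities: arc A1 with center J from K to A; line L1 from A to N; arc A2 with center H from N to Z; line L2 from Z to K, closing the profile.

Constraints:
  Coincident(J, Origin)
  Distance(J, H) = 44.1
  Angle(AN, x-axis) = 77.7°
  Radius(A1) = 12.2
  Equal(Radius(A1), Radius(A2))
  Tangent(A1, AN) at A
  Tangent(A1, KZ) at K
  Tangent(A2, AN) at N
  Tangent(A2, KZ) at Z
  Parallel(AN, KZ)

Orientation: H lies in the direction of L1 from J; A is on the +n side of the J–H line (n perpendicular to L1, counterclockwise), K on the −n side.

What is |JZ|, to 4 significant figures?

45.76

The slot axis is L1's direction at 77.7°, so u = (cos 77.7°, sin 77.7°) = (0.2130, 0.9770) and n = (−sin 77.7°, cos 77.7°) = (-0.9770, 0.2130). J is at the origin and H lies 44.1 along u from J, so H = 44.1·u = (9.395, 43.09). Tangency of A1 to both parallel lines with radius 12.2 puts A and K at J ± 12.2·n: A = (-11.92, 2.599), K = (11.92, -2.599). Equal radii place N and Z the same way about H: N = H + 12.2·n = (-2.525, 45.69), Z = H − 12.2·n = (21.31, 40.49). Then |JZ| = |Z − J| = 45.76.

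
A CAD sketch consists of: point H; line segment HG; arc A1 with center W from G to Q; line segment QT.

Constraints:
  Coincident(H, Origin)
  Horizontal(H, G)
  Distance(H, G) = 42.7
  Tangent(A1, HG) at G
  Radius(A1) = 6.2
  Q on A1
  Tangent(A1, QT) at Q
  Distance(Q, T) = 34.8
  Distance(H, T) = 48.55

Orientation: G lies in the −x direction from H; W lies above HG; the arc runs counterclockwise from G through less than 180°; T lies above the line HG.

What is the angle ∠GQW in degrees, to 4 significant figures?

51.24°

Checks: ∠(WG, GH) = 90.00° ✓; |WQ| = 6.200 ✓; ∠(WQ, QT) = 90.00° ✓; |QT| = 34.80 ✓; |HT| = 48.55 ✓.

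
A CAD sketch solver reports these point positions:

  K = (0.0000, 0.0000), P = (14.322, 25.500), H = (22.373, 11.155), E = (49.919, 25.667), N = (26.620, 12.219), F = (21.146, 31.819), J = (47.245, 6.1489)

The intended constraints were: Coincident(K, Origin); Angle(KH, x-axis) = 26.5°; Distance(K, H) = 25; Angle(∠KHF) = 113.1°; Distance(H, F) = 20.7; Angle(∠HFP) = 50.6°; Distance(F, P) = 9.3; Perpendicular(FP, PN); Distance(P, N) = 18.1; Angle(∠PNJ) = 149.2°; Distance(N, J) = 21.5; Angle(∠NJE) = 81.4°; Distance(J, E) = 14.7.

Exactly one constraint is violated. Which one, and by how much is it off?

Distance(J, E) = 14.7 — off by 5.00.

K = (0.00, 0.00) ✓; KH at 26.50° ✓; |KH| = 25.00 ✓; ∠KHF = 113.1° ✓; |HF| = 20.70 ✓; ∠HFP = 50.60° ✓; |FP| = 9.300 ✓; ∠(FP, PN) = 90.00° ✓; |PN| = 18.10 ✓; ∠PNJ = 149.2° ✓; |NJ| = 21.50 ✓; ∠NJE = 81.40° ✓; |JE| = 19.70 ✗.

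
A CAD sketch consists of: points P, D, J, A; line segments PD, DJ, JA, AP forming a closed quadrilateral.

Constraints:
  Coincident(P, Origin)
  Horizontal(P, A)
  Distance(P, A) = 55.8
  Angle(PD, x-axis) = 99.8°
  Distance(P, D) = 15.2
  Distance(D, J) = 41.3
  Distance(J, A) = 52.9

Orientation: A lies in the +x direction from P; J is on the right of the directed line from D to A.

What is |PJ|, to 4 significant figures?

26.25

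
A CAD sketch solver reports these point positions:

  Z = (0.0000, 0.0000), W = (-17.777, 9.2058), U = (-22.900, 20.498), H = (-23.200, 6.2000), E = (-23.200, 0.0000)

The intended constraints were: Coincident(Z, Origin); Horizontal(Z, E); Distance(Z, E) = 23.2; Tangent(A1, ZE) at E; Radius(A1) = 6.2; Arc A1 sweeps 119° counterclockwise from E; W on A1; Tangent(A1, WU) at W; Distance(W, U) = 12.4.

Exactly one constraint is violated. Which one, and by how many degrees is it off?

Tangent(A1, WU) at W — off by 4.60°.

Z = (0.00, 0.00) ✓; Z.y = 0.00, E.y = 0.00 ✓; |ZE| = 23.20 ✓; ∠(HE, EZ) = 90.00° ✓; |HE| = 6.200 ✓; bearing(H→W) − bearing(H→E) = 119.0° ✓; |HW| = 6.200 ✓; ∠(HW, WU) = 94.60° ✗; |WU| = 12.40 ✓.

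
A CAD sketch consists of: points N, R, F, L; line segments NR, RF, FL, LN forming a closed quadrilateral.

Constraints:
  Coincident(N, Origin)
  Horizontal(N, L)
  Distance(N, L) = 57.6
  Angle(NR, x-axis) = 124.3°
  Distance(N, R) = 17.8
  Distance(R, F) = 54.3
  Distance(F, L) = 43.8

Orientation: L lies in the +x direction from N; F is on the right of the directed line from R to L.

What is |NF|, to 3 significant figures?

36.6

Checks: |RF| = 54.30 ✓; |FL| = 43.80 ✓.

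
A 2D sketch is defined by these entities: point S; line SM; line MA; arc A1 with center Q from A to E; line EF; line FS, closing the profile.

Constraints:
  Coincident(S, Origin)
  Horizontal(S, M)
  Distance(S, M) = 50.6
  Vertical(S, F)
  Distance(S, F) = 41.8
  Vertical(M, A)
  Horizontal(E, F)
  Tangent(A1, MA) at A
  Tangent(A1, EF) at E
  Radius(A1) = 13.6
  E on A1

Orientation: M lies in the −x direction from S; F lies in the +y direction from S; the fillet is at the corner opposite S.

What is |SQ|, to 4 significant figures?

46.52

SF is vertical with |SF| = 41.8 and F on the +y side, so F = (0.000, 41.80). The virtual corner opposite S is at (-50.60, 41.80). The tangent condition forces QA to be normal to MA and tangency of A1 to EF means the radius QE is perpendicular to EF, with radius 13.6, so the center Q sits 13.6 in from both sides at Q = (-37.00, 28.20). Then |SQ| = |Q − S| = 46.52.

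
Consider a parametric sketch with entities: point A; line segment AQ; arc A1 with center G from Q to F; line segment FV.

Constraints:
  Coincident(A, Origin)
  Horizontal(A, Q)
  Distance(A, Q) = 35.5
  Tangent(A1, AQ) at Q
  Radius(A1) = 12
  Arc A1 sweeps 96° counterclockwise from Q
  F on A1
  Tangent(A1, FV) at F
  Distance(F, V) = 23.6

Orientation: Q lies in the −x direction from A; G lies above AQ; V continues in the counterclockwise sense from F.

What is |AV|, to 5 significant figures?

45.016

A is at the origin; A and Q share the same y with |AQ| = 35.5 and Q on the −x side, so Q = (-35.500, 0.0000). Tangency of A1 to AQ means the radius GQ is perpendicular to AQ, so G = Q + (0, 12) = (-35.500, 12.000). On A1, Q sits at bearing -90° from G; a 96° counterclockwise sweep puts F at bearing 6°, so F = G + 12.0·(cos 6°, sin 6°) = (-23.566, 13.254). Since A1 is tangent to FV there, GF ⟂ FV, so FV runs along (−sin 6°, cos 6°); with |FV| = 23.6, V = (-26.033, 36.725). Then |AV| = |V − A| = 45.016.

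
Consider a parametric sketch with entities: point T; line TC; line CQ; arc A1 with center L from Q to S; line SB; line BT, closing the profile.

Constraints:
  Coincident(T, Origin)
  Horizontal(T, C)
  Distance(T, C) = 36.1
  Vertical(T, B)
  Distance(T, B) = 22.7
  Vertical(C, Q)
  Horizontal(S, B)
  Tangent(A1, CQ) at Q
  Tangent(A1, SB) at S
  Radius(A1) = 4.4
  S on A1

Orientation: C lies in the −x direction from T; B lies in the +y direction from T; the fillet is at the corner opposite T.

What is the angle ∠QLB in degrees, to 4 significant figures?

172.1°

T is at the origin; TC is horizontal with |TC| = 36.1 and C on the −x side, so C = (-36.10, 0.000). T and B share the same x with |TB| = 22.7 and B on the +y side, so B = (0.000, 22.70). The virtual corner opposite T is at (-36.10, 22.70). The tangent condition forces LQ to be normal to CQ and A1 meets SB tangentially, so LS is at right angles to SB, with radius 4.4, so the center L sits 4.4 in from both sides at L = (-31.70, 18.30). That places the tangent points at Q = (-36.10, 18.30) on CQ and S = (-31.70, 22.70) on SB. Then cos ∠QLB = LQ·LB / (|LQ||LB|), giving 172.1°.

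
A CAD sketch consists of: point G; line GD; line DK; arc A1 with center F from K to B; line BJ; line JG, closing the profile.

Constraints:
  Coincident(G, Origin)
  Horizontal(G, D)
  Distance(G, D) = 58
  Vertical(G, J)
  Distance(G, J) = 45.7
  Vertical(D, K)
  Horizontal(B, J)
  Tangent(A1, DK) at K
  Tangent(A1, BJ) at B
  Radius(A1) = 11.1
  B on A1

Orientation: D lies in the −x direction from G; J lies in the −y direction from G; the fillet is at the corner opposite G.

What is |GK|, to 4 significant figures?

67.54

G is at the origin; G and D share the same y with |GD| = 58.0 and D on the −x side, so D = (-58.00, 0.000). GJ is vertical with |GJ| = 45.7 and J on the −y side, so J = (0.000, -45.70). The virtual corner opposite G is at (-58.00, -45.70). Since A1 is tangent to DK there, FK ⟂ DK and tangency of A1 to BJ means the radius FB is perpendicular to BJ, with radius 11.1, so the center F sits 11.1 in from both sides at F = (-46.90, -34.60). That places the tangent points at K = (-58.00, -34.60) on DK and B = (-46.90, -45.70) on BJ. Then |GK| = |K − G| = 67.54.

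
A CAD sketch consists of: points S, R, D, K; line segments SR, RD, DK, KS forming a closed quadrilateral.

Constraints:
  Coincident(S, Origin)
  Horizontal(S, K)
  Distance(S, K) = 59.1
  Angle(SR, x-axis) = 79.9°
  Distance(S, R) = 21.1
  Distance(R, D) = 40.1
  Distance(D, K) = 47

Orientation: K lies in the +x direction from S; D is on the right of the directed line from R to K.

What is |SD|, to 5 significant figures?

23.416

Checks: |SK| = 59.10 ✓; |SR| = 21.10 ✓; |RD| = 40.10 ✓; |DK| = 47.00 ✓.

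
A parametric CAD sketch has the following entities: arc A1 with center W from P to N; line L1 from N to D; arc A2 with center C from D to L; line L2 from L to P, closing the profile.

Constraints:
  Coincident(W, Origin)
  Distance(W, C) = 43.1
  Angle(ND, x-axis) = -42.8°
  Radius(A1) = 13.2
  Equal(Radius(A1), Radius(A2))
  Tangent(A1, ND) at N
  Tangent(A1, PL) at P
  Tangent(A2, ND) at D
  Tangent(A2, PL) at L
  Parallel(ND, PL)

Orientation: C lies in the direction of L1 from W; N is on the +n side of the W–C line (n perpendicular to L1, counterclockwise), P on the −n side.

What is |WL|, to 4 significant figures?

45.08

Tangency of A1 to both parallel lines with radius 13.2 puts N and P at W ± 13.2·n: N = (8.969, 9.685), P = (-8.969, -9.685). Equal radii place D and L the same way about C: D = C + 13.2·n = (40.59, -19.60), L = C − 13.2·n = (22.66, -38.97). Then |WL| = |L − W| = 45.08.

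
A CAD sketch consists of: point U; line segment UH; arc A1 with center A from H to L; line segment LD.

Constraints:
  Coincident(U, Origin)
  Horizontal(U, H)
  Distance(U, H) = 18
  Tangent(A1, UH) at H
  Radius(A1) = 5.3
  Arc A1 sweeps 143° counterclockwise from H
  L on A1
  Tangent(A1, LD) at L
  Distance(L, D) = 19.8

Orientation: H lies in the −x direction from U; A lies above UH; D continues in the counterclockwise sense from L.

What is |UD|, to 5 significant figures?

37.388

U is at the origin; UH is horizontal with |UH| = 18.0 and H on the −x side, so H = (-18.000, 0.0000). Since A1 is tangent to UH there, AH ⟂ UH, so A = H + (0, 5.3) = (-18.000, 5.3000). On A1, H sits at bearing -90° from A; a 143° counterclockwise sweep puts L at bearing 53°, so L = A + 5.3·(cos 53°, sin 53°) = (-14.810, 9.5328). Since A1 is tangent to LD there, AL ⟂ LD, so LD runs along (−sin 53°, cos 53°); with |LD| = 19.8, D = (-30.623, 21.449). Then |UD| = |D − U| = 37.388.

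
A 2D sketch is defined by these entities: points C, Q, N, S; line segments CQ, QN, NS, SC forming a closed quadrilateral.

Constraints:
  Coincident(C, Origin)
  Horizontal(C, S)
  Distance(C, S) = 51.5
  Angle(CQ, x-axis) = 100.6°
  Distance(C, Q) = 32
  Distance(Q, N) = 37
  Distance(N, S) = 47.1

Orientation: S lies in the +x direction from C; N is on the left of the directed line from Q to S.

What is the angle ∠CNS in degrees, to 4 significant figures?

63.03°

Checks: |QN| = 37.00 ✓; |NS| = 47.10 ✓.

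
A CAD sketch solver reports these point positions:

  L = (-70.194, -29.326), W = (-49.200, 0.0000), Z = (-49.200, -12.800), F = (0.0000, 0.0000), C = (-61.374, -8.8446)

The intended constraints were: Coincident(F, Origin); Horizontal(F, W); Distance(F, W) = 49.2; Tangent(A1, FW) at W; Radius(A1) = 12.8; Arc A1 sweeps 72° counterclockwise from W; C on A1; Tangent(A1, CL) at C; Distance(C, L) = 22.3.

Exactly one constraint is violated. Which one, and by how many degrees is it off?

Tangent(A1, CL) at C — off by 5.30°.

F = (0.00, 0.00) ✓; F.y = 0.00, W.y = 0.00 ✓; |FW| = 49.20 ✓; ∠(ZW, WF) = 90.00° ✓; |ZW| = 12.80 ✓; bearing(Z→C) − bearing(Z→W) = 72.00° ✓; |ZC| = 12.80 ✓; ∠(ZC, CL) = 95.30° ✗; |CL| = 22.30 ✓.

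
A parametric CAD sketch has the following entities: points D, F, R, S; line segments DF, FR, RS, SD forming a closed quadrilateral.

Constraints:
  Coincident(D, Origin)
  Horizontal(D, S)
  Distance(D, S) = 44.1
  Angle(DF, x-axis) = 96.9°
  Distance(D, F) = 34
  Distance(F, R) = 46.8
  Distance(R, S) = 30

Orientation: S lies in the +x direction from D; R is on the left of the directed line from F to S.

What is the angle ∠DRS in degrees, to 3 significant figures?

57.8°

Checks: |FR| = 46.80 ✓; |RS| = 30.00 ✓.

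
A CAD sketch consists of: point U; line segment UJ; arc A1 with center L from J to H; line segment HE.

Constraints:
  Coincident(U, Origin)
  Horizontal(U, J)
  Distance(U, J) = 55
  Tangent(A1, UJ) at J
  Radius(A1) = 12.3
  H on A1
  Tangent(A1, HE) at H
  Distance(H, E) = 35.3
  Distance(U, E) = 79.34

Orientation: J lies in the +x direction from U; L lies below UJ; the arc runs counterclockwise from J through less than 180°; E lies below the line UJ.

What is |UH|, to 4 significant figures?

48.16

Checks: U.y = 0.00, J.y = 0.00 ✓; |LH| = 12.30 ✓; ∠(LH, HE) = 90.00° ✓; |HE| = 35.30 ✓; |UE| = 79.34 ✓.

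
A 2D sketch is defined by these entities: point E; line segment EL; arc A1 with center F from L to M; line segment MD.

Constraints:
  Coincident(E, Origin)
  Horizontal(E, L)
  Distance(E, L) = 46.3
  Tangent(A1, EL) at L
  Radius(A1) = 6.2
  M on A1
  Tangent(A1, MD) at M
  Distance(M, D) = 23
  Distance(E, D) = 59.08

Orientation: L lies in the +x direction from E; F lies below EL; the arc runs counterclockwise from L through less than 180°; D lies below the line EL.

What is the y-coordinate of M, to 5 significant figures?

-9.0055

Checks: |EL| = 46.30 ✓; |FM| = 6.200 ✓; ∠(FM, MD) = 90.00° ✓; |MD| = 23.00 ✓; |ED| = 59.08 ✓.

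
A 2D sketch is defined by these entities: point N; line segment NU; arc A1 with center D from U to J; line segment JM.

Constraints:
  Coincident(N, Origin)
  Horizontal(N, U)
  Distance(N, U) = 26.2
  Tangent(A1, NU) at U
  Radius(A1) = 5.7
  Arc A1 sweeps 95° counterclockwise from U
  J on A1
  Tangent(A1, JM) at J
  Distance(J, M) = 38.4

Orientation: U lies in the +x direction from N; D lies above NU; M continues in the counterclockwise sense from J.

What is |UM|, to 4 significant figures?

44.51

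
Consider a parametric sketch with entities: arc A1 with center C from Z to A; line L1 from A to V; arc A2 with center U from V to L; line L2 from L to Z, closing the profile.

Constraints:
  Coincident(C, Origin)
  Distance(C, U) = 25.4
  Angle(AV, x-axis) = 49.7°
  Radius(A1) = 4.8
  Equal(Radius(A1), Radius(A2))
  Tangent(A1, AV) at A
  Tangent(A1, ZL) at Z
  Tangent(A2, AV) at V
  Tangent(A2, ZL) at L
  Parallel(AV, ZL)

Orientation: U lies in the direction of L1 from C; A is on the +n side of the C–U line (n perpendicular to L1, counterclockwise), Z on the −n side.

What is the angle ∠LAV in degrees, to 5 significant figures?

20.704°

Tangency of A1 to both parallel lines with radius 4.8 puts A and Z at C ± 4.8·n: A = (-3.6608, 3.1046), Z = (3.6608, -3.1046). Equal radii place V and L the same way about U: V = U + 4.8·n = (12.768, 22.476), L = U − 4.8·n = (20.089, 16.267). Then cos ∠LAV = AL·AV / (|AL||AV|), giving 20.704°.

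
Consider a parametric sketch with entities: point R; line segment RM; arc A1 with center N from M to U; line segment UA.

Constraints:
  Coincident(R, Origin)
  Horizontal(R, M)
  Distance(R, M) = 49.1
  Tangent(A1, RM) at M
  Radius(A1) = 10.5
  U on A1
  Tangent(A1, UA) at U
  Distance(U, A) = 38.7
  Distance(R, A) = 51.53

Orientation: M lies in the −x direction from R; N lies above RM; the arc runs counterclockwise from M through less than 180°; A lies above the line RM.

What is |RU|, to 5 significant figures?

39.790

R is at the origin; RM is horizontal with |RM| = 49.1 and M on the −x side, so M = (-49.100, 0.0000). Since A1 is tangent to RM there, NM ⟂ RM, so N = M + (0, 10.5) = (-49.100, 10.500). Since NU ⟂ UA (tangency), |NA| = √(10.5² + 38.7²) = 40.099 regardless of where U sits on A1. So A lies on both circle(R, 51.53) and circle(N, 40.099); the above-RM intersection is A = (-26.946, 43.923). U is the foot of the tangent from A: U = (-39.134, 7.1930).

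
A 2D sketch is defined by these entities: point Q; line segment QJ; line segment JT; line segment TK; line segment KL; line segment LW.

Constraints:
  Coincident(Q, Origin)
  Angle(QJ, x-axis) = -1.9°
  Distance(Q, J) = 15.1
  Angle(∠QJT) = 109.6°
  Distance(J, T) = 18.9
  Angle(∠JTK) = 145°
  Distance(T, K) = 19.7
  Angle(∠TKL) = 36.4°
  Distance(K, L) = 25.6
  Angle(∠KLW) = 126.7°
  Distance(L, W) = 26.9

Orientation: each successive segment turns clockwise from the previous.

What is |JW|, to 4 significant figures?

11.69

Q is at the origin; QJ runs at -1.9° with length 15.1, so J = (15.09, -0.5006). ∠QJT = 109.6° gives JT at -72.30° from the x-axis; with |JT| = 18.9, T = (20.84, -18.51). ∠JTK = 145.0° gives TK at -107.3° from the x-axis; with |TK| = 19.7, K = (14.98, -37.31). ∠TKL = 36.4° gives KL at 109.1° from the x-axis; with |KL| = 25.6, L = (6.603, -13.12). ∠KLW = 126.7° gives LW at 55.80° from the x-axis; with |LW| = 26.9, W = (21.72, 9.124). Then |JW| = |W − J| = 11.69.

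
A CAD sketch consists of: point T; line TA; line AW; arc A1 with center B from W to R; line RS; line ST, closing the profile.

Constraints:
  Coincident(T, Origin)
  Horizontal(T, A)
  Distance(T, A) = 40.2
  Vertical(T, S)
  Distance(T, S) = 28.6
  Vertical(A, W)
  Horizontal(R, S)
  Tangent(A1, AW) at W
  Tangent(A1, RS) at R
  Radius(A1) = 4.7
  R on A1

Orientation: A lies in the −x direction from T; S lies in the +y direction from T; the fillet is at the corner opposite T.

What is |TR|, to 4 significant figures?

45.59

T is at the origin; T and A share the same y with |TA| = 40.2 and A on the −x side, so A = (-40.20, 0.000). T and S share the same x with |TS| = 28.6 and S on the +y side, so S = (0.000, 28.60). The virtual corner opposite T is at (-40.20, 28.60). A1 meets AW tangentially, so BW is at right angles to AW and since A1 is tangent to RS there, BR ⟂ RS, with radius 4.7, so the center B sits 4.7 in from both sides at B = (-35.50, 23.90). That places the tangent points at W = (-40.20, 23.90) on AW and R = (-35.50, 28.60) on RS. Then |TR| = |R − T| = 45.59.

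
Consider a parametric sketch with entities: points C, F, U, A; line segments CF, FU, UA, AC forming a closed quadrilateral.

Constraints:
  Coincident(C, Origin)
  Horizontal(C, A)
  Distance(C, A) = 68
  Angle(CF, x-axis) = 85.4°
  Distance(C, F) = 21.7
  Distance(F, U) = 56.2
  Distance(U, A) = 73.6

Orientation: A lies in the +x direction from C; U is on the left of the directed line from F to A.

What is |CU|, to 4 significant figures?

75.35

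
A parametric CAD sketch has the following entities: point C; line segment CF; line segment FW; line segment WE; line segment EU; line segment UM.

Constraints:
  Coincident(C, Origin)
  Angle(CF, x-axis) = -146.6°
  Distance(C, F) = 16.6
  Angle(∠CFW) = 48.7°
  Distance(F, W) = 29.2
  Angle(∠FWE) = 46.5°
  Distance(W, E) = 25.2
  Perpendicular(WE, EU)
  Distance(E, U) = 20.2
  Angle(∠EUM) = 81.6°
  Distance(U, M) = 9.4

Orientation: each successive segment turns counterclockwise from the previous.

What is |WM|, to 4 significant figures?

24.64

C is at the origin; CF runs at -146.6° with length 16.6, so F = (-13.86, -9.138). ∠CFW = 48.7° gives FW at -15.30° from the x-axis; with |FW| = 29.2, W = (14.31, -16.84). ∠FWE = 46.5° gives WE at 118.2° from the x-axis; with |WE| = 25.2, E = (2.398, 5.366). The perpendicularity gives EU at right angles to WE, so EU runs at -151.8°; with |EU| = 20.2, U = (-15.40, -4.180). ∠EUM = 81.6° gives UM at -53.40° from the x-axis; with |UM| = 9.4, M = (-9.799, -11.73). Then |WM| = |M − W| = 24.64.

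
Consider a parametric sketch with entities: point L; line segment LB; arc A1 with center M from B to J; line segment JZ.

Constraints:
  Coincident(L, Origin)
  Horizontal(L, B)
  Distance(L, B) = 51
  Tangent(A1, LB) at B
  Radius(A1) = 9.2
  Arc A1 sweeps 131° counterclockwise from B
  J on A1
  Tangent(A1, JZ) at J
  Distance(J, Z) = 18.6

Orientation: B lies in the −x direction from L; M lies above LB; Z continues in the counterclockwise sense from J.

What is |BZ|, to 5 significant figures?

29.742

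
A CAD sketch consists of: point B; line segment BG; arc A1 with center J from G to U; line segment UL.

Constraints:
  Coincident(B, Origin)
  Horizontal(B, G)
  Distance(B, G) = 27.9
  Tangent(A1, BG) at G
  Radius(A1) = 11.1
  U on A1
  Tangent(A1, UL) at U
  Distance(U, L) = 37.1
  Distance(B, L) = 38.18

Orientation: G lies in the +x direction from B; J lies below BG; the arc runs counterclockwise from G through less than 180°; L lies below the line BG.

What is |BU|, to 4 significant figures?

19.07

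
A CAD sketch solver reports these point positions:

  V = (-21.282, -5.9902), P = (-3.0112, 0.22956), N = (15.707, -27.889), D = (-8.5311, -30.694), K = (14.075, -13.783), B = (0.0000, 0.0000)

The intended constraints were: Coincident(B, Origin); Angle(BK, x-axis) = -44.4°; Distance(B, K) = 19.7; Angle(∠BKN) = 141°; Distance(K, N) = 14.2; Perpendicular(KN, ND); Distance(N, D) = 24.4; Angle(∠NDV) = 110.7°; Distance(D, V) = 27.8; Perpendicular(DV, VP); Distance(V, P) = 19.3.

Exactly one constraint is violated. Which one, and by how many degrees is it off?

Perpendicular(DV, VP) — off by 8.50°.

B = (0.00, 0.00) ✓; BK at -44.40° ✓; |BK| = 19.70 ✓; ∠BKN = 141.0° ✓; |KN| = 14.20 ✓; ∠(KN, ND) = 90.00° ✓; |ND| = 24.40 ✓; ∠NDV = 110.7° ✓; |DV| = 27.80 ✓; ∠(DV, VP) = 98.50° ✗; |VP| = 19.30 ✓.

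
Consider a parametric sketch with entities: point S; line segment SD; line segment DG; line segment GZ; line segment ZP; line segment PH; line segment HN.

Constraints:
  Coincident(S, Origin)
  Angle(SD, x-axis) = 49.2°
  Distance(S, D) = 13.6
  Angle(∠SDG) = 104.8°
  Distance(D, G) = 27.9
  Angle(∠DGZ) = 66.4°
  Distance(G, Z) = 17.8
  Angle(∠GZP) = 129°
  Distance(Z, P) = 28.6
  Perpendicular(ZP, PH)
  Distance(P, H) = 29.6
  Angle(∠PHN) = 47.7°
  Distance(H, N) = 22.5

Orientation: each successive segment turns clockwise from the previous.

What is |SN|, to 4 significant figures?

11.69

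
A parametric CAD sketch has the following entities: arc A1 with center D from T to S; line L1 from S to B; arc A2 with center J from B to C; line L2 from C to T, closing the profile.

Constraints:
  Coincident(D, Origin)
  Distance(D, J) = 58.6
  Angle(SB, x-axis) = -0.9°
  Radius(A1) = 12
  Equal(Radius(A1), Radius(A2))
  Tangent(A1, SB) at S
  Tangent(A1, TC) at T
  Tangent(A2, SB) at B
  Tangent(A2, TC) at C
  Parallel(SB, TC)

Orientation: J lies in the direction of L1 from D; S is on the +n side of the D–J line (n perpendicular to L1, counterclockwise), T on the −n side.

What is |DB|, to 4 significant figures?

59.82

The slot axis is L1's direction at -0.9°, so u = (cos -0.9°, sin -0.9°) = (0.9999, -0.01571) and n = (−sin -0.9°, cos -0.9°) = (0.01571, 0.9999). D is at the origin and J lies 58.6 along u from D, so J = 58.6·u = (58.59, -0.9204). Tangency of A1 to both parallel lines with radius 12.0 puts S and T at D ± 12.0·n: S = (0.1885, 12.00), T = (-0.1885, -12.00). Equal radii place B and C the same way about J: B = J + 12.0·n = (58.78, 11.08), C = J − 12.0·n = (58.40, -12.92). Then |DB| = |B − D| = 59.82.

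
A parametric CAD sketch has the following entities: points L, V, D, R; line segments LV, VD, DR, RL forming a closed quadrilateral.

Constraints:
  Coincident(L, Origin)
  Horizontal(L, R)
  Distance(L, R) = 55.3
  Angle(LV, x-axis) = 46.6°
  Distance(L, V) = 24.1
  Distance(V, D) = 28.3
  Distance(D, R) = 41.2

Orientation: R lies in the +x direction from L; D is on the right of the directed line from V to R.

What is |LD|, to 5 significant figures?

18.902

Checks: |LR| = 55.30 ✓; |LV| = 24.10 ✓; |VD| = 28.30 ✓; |DR| = 41.20 ✓.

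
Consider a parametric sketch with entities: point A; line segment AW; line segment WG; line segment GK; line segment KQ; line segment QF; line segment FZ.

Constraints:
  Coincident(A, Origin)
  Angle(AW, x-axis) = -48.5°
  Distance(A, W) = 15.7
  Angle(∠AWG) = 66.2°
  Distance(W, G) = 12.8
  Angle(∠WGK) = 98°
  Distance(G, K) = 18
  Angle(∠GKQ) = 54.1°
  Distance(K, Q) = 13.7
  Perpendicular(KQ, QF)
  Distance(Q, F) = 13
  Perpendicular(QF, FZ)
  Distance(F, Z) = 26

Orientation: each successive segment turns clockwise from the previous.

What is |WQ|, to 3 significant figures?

11.9

A is at the origin; AW runs at -48.5° with length 15.7, so W = (10.4, -11.8). ∠AWG = 66.2° gives WG at -162° from the x-axis; with |WG| = 12.8, G = (-1.79, -15.7). ∠WGK = 98.0° gives GK at 116° from the x-axis; with |GK| = 18.0, K = (-9.60, 0.569). ∠GKQ = 54.1° gives KQ at -10.2° from the x-axis; with |KQ| = 13.7, Q = (3.89, -1.86). Then |WQ| = |Q − W| = 11.9.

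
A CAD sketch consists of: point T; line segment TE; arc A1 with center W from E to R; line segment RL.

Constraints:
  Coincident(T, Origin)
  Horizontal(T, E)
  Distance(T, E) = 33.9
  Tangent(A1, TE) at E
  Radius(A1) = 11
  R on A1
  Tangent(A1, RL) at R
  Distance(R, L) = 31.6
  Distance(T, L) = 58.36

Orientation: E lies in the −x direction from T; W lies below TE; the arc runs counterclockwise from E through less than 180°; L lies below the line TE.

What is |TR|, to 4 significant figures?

46.59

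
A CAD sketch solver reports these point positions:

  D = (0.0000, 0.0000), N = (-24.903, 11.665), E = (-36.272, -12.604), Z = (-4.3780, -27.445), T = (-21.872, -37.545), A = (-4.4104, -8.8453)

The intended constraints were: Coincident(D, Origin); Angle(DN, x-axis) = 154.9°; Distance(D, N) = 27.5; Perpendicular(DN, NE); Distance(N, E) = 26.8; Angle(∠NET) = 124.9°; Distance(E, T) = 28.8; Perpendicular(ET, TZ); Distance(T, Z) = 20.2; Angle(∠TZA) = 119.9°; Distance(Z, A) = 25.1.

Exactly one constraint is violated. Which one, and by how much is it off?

Distance(Z, A) = 25.1 — off by 6.50.

D = (0.00, 0.00) ✓; DN at 154.9° ✓; |DN| = 27.50 ✓; ∠(DN, NE) = 90.00° ✓; |NE| = 26.80 ✓; ∠NET = 124.9° ✓; |ET| = 28.80 ✓; ∠(ET, TZ) = 90.00° ✓; |TZ| = 20.20 ✓; ∠TZA = 119.9° ✓; |ZA| = 18.60 ✗.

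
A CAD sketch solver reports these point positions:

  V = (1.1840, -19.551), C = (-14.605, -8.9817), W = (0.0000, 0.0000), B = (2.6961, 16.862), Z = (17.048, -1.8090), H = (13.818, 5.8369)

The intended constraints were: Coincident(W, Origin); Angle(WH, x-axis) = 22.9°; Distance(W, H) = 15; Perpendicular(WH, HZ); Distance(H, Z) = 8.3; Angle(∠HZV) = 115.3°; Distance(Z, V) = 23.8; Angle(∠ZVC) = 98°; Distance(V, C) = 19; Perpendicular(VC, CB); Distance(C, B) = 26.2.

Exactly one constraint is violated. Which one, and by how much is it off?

Distance(C, B) = 26.2 — off by 4.90.

W = (0.00, 0.00) ✓; WH at 22.90° ✓; |WH| = 15.00 ✓; ∠(WH, HZ) = 90.00° ✓; |HZ| = 8.300 ✓; ∠HZV = 115.3° ✓; |ZV| = 23.80 ✓; ∠ZVC = 98.00° ✓; |VC| = 19.00 ✓; ∠(VC, CB) = 90.00° ✓; |CB| = 31.10 ✗.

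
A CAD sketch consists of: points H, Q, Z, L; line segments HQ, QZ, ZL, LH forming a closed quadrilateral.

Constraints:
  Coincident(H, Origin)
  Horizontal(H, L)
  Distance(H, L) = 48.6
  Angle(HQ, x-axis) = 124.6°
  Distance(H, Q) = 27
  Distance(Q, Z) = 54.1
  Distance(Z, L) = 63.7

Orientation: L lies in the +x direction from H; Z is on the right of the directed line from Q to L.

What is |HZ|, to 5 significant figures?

31.977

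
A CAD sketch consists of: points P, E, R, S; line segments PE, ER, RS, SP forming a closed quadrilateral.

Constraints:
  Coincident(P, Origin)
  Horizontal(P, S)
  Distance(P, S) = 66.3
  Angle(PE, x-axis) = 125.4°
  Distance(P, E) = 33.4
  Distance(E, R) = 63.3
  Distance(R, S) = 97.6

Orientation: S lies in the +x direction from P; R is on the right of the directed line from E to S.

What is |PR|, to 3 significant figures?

43.4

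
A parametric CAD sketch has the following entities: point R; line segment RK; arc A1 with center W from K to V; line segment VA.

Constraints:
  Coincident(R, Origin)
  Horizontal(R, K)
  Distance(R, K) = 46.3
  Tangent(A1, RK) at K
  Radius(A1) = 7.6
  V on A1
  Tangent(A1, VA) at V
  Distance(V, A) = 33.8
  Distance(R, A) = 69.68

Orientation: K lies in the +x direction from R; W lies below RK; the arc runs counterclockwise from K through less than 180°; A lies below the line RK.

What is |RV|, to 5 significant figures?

41.313

R is at the origin; R and K share the same y with |RK| = 46.3 and K on the +x side, so K = (46.300, 0.0000). A1 meets RK tangentially, so WK is at right angles to RK, so W = K + (0, -7.6) = (46.300, -7.6000). Since WV ⟂ VA (tangency), |WA| = √(7.6² + 33.8²) = 34.644 regardless of where V sits on A1. So A lies on both circle(R, 69.68) and circle(W, 34.644); the below-RK intersection is A = (56.567, -40.688). V is the foot of the tangent from A: V = (39.712, -11.390).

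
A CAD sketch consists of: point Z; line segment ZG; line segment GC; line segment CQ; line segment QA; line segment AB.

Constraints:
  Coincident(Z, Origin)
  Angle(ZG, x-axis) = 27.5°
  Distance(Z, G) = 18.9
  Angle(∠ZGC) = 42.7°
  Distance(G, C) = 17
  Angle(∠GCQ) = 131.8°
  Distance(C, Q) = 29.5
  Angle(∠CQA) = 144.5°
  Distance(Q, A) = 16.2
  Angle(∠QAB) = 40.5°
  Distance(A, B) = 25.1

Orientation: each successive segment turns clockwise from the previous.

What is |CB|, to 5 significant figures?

21.146

∠CQA = 144.5° gives QA at 166.50° from the x-axis; with |QA| = 16.2, A = (-32.098, -14.537). ∠QAB = 40.5° gives AB at 27.000° from the x-axis; with |AB| = 25.1, B = (-9.7341, -3.1418). Then |CB| = |B − C| = 21.146.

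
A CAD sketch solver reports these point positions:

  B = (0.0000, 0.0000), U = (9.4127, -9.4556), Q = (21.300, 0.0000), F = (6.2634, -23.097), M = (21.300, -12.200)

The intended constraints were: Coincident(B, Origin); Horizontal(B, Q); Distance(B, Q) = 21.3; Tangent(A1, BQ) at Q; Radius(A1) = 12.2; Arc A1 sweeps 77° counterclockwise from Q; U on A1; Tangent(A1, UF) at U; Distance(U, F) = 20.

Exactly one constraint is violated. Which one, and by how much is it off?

Distance(U, F) = 20 — off by 6.00.

B = (0.00, 0.00) ✓; B.y = 0.00, Q.y = 0.00 ✓; |BQ| = 21.30 ✓; ∠(MQ, QB) = 90.00° ✓; |MQ| = 12.20 ✓; bearing(M→U) − bearing(M→Q) = 77.00° ✓; |MU| = 12.20 ✓; ∠(MU, UF) = 90.00° ✓; |UF| = 14.00 ✗.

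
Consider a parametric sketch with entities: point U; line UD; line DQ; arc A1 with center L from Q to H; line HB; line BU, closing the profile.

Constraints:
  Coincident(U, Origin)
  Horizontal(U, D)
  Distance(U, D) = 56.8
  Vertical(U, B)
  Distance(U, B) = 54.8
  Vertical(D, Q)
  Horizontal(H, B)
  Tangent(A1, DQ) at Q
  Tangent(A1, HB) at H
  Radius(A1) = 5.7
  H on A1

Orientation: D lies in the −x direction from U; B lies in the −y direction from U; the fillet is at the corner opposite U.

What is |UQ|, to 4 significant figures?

75.08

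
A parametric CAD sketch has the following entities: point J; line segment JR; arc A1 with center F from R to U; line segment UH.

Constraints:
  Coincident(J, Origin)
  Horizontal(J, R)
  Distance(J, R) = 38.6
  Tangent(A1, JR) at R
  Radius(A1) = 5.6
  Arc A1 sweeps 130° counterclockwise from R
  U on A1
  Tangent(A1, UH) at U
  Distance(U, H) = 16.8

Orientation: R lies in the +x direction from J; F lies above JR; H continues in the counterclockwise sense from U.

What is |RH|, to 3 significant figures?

23.0

On A1, R sits at bearing -90° from F; a 130° counterclockwise sweep puts U at bearing 40°, so U = F + 5.6·(cos 40°, sin 40°) = (42.9, 9.20). The tangent condition forces FU to be normal to UH, so UH runs along (−sin 40°, cos 40°); with |UH| = 16.8, H = (32.1, 22.1). Then |RH| = |H − R| = 23.0.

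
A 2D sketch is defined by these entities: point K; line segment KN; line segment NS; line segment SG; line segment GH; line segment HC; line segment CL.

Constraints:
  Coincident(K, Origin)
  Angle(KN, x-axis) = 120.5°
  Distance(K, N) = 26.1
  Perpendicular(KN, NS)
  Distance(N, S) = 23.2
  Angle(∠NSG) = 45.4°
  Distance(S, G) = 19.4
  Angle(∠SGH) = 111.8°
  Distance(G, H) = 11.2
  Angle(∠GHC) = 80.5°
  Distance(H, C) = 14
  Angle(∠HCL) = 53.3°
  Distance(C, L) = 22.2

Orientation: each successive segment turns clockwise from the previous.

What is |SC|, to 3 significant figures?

16.6

∠SGH = 111.8° gives GH at -172° from the x-axis; with |GH| = 11.2, H = (-9.08, 13.9). ∠GHC = 80.5° gives HC at 88.2° from the x-axis; with |HC| = 14.0, C = (-8.64, 27.9). Then |SC| = |C − S| = 16.6.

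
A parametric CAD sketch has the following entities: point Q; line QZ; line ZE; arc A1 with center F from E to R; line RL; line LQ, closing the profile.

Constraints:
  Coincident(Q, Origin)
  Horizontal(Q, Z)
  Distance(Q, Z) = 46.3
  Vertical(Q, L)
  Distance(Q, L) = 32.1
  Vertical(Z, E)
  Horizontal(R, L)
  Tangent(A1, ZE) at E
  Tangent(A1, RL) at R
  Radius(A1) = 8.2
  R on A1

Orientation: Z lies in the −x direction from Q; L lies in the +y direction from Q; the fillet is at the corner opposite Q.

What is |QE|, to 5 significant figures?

52.105

Q is at the origin; QZ is horizontal with |QZ| = 46.3 and Z on the −x side, so Z = (-46.300, 0.0000). Q and L share the same x with |QL| = 32.1 and L on the +y side, so L = (0.0000, 32.100). The virtual corner opposite Q is at (-46.300, 32.100). A1 meets ZE tangentially, so FE is at right angles to ZE and since A1 is tangent to RL there, FR ⟂ RL, with radius 8.2, so the center F sits 8.2 in from both sides at F = (-38.100, 23.900). That places the tangent points at E = (-46.300, 23.900) on ZE and R = (-38.100, 32.100) on RL. Then |QE| = |E − Q| = 52.105.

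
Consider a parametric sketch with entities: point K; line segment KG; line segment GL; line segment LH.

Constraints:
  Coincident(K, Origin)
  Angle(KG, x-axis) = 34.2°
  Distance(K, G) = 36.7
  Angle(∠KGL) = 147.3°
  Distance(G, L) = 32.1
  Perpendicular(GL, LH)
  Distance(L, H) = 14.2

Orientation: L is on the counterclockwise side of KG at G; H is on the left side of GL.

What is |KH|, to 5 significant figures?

63.234

K is at the origin; KG runs at 34.2° with length 36.7, so G = 36.7·(cos 34.2°, sin 34.2°) = (30.354, 20.628). ∠KGL = 147.3°, so GL runs at 34.2° + (180° − 147.3°) = 66.900° from the x-axis; with |GL| = 32.1, L = G + 32.1·(cos 66.900°, sin 66.900°) = (42.948, 50.155). GL is perpendicular to LH; with |LH| = 14.2 on the left of GL, H = L + 14.2·(-0.91982, 0.39234) = (29.886, 55.726). Then |KH| = |H − K| = 63.234.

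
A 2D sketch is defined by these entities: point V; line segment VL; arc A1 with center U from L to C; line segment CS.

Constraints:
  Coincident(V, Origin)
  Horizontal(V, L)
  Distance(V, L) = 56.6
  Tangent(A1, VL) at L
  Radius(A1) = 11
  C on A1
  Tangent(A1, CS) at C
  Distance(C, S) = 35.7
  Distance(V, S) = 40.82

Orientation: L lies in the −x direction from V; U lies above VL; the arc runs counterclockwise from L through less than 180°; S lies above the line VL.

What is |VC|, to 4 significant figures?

48.23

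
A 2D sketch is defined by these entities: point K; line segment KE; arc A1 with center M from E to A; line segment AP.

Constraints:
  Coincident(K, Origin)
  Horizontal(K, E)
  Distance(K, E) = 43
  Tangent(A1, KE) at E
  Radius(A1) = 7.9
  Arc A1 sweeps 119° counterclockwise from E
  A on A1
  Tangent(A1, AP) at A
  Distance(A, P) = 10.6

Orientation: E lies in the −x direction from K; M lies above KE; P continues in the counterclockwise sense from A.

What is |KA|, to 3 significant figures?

37.9

K is at the origin; K and E share the same y with |KE| = 43.0 and E on the −x side, so E = (-43.0, 0.00). Since A1 is tangent to KE there, ME ⟂ KE, so M = E + (0, 7.9) = (-43.0, 7.90). On A1, E sits at bearing -90° from M; a 119° counterclockwise sweep puts A at bearing 29°, so A = M + 7.9·(cos 29°, sin 29°) = (-36.1, 11.7). Then |KA| = |A − K| = 37.9.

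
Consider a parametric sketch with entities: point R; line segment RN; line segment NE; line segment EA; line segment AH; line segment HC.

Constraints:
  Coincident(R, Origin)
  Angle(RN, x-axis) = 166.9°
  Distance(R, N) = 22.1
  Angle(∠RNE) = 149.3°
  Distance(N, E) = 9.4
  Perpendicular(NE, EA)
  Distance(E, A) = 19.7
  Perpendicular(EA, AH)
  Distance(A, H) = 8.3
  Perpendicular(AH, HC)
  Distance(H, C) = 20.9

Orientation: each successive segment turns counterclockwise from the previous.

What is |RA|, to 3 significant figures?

29.6

R is at the origin; RN runs at 166.9° with length 22.1, so N = (-21.5, 5.01). ∠RNE = 149.3° gives NE at -162° from the x-axis; with |NE| = 9.4, E = (-30.5, 2.17). The perpendicularity gives EA at right angles to NE, so EA runs at -72.4°; with |EA| = 19.7, A = (-24.5, -16.6). Then |RA| = |A − R| = 29.6.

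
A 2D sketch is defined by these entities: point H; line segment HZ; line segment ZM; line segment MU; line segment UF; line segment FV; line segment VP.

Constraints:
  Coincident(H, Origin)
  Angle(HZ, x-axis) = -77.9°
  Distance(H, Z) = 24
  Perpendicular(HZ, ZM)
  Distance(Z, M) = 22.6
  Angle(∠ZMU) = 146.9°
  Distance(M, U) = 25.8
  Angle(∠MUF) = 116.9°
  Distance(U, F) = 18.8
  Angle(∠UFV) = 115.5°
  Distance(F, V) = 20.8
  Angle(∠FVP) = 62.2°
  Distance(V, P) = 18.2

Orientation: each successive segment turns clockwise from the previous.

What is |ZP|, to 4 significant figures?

33.26

∠UFV = 115.5° gives FV at 31.40° from the x-axis; with |FV| = 20.8, V = (-25.33, 10.58). ∠FVP = 62.2° gives VP at -86.40° from the x-axis; with |VP| = 18.2, P = (-24.19, -7.585). Then |ZP| = |P − Z| = 33.26.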